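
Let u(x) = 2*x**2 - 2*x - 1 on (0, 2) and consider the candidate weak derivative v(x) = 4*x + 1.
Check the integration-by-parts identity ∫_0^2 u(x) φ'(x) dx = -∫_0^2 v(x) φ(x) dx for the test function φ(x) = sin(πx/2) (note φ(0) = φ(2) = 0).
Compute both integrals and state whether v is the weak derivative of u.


LHS = -8/π, RHS = -20/π. No, v is not the weak derivative of u.

u(x) = 2*x**2 - 2*x - 1, classical derivative u'(x) = 4*x - 2.
φ(x) = sin(πx/2), so φ'(x) = π*cos(π*x/2)/2.
Note φ(0) = φ(2) = 0, so the boundary term u·φ vanishes.
LHS = ∫_0^2 u(x) φ'(x) dx = ∫_0^2 (π*x^2*cos(π*x/2) - π*x*cos(π*x/2) - π*cos(π*x/2)/2) dx. Term by term:
  ∫_0^2 -π*cos(π*x/2)/2 dx = 0;  ∫_0^2 π*x^2*cos(π*x/2) dx = -16/π;  ∫_0^2 -π*x*cos(π*x/2) dx = 8/π.
Sum: 0 − 16/π + 8/π = -8/π.
So LHS = -8/π.
∫_0^2 v(x) φ(x) dx = ∫_0^2 (4*x*sin(π*x/2) + sin(π*x/2)) dx. Term by term:
  ∫_0^2 4*x*sin(π*x/2) dx = 16/π;  ∫_0^2 sin(π*x/2) dx = 4/π.
Sum: 16/π + 4/π = 20/π.
So RHS = -∫_0^2 v(x) φ(x) dx = -20/π.
LHS − RHS = 12/π ≠ 0, so the identity fails.
(For a valid weak derivative the identity must hold for EVERY test function, in particular this one. The failure shows v is NOT the weak derivative of u.)
Correct weak derivative would be u'(x) = 4*x - 2.


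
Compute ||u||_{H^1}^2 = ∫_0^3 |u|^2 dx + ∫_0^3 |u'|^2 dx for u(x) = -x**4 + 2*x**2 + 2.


||u||_{H^1}^2 = 161313/35

The H^1 norm (squared) on an interval (0, L) is
  ||u||_{H^1}^2 = ∫_0^L u(x)^2 dx + ∫_0^L u'(x)^2 dx.
Compute u'(x) = -4*x**3 + 4*x.
Then u(x)^2 = x**8 - 4*x**6 + 8*x**2 + 4 and u'(x)^2 = 16*x**6 - 32*x**4 + 16*x**2.
Integrate each monomial from 0 to 3 using ∫_0^3 c·x^n dx = c·3^(n+1)/(n+1):
  ∫_0^3 u(x)^2 dx = ∫_0^3 (x^8 - 4*x^6 + 8*x^2 + 4) dx. Term by term:
    ∫_0^3 x^8 dx = 2187;  ∫_0^3 -4*x^6 dx = -8748/7;  ∫_0^3 8*x^2 dx = 72;
    ∫_0^3 4 dx = 12.
  Sum: 2187 − 8748/7 + 72 + 12 = 7149/7.
  ∫_0^3 u'(x)^2 dx = ∫_0^3 (16*x^6 - 32*x^4 + 16*x^2) dx. Term by term:
    ∫_0^3 16*x^6 dx = 34992/7;  ∫_0^3 -32*x^4 dx = -7776/5;  ∫_0^3 16*x^2 dx = 144.
  Sum: 34992/7 − 7776/5 + 144 = 125568/35.
Adding: ||u||_{H^1}^2 = 7149/7 + 125568/35 = 161313/35.


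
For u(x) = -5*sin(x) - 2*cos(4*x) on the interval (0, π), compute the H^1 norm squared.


||u||_{H^1(0,π)}^2 = -136/3 + 59*π

u'(x) = 8*sin(4*x) - 5*cos(x).
Expand u² and (u')² and integrate term by term on (0, π), using: for integers n ≥ 1, ∫_0^π sin²(nx) dx = ∫_0^π cos²(nx) dx = π/2; for n ≠ n', ∫_0^π sin(nx)sin(n'x) dx = ∫_0^π cos(nx)cos(n'x) dx = 0; and by product-to-sum, ∫_0^π sin(nx)cos(n'x) dx = ½∫_0^π [sin((n+n')x) + sin((n−n')x)] dx, which is 0 when n+n' is even and 2n/(n²−n'²) when n+n' is odd (it need not vanish on (0, π)).
  u² squared terms: (-5)²·∫sin(x)² dx = 25·π/2 = 25*π/2;  (-2)²·∫cos(4x)² dx = 4·π/2 = 2*π.
  u² cross terms: 2·(-5)·(-2)·∫sin(x)·cos(4x) dx = 20·(-2/15) = -8/3.
  So ∫_0^π u² dx = 25*π/2 + 2*π − 8/3 = -8/3 + 29*π/2.
  (u')² squared terms: (-5)²·∫cos(x)² dx = 25·π/2 = 25*π/2;  (8)²·∫sin(4x)² dx = 64·π/2 = 32*π.
  (u')² cross terms: 2·(-5)·(8)·∫cos(x)·sin(4x) dx = -80·(8/15) = -128/3.
  So ∫_0^π (u')² dx = 25*π/2 + 32*π − 128/3 = -128/3 + 89*π/2.
||u||_{H^1}^2 = (-8/3 + 29*π/2) + (-128/3 + 89*π/2) = -136/3 + 59*π.


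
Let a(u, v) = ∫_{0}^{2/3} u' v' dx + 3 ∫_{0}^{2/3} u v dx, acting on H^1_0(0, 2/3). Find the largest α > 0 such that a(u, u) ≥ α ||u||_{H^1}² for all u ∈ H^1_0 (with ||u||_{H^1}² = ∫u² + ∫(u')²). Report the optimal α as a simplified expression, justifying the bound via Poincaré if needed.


α = 1

Coercivity of a(·,·) on H^1_0(0, 2/3) means a(u, u) ≥ α ||u||_{H^1}² for every u ∈ H^1_0.
The interval has length L = 2/3, and Poincaré/coercivity depend only on L. Here a(u, u) = ∫(u')² + (3)·∫u².
Here c = 3 ≥ 1, so a(u,u) = ∫(u')² + c∫u² ≥ ∫(u')² + ∫u² = ||u||_{H^1}², i.e. α = 1 works. No larger α is possible: a(u,u) ≥ α||u||_{H^1}² means (1−α)∫(u')² ≥ (α−c)∫u², and for the modes u_n = sin(nπ(x−x₀)/L) (x₀ the left endpoint) one has ∫u_n²/∫(u_n')² = (L/(nπ))² → 0, so a(u_n,u_n)/||u_n||_{H^1}² → 1. Hence the optimal constant is α = 1.
Therefore α = 1.


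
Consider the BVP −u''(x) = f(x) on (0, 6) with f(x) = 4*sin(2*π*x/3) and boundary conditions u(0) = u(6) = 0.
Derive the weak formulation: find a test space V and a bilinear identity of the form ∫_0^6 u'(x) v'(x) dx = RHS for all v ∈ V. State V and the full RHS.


V = H^1_0(0, 6) (so v(0) = v(6) = 0); weak form: ∫_0^6 u'v' dx = ∫_0^6 (4*sin(2*π*x/3)) v dx for all v ∈ V.

Multiply both sides by a test function v and integrate from 0 to 6:
  ∫_0^6 −u''(x) v(x) dx = ∫_0^6 f(x) v(x) dx.
Integrate the LHS by parts once:
  ∫_0^6 −u'' v dx = −[u'(x) v(x)]_0^6 + ∫_0^6 u'(x) v'(x) dx.
Thus ∫_0^6 u'(x) v'(x) dx = ∫_0^6 f(x) v(x) dx + [u'(x) v(x)]_0^6.
Choose V so that boundary terms are either known or forced to vanish.
u is Dirichlet: u(0) = u(6) = 0. Let V = H^1_0(0, 6); then v(0) = v(6) = 0, and [u' v]_0^6 = 0.
Weak formulation: find u (satisfying any essential BC) such that ∫_0^6 u'(x) v'(x) dx = ∫_0^6 f v dx for all v ∈ V.
Substituting f(x) = 4*sin(2*π*x/3), the right-hand side is ∫_0^6 (4*sin(2*π*x/3)) v dx.


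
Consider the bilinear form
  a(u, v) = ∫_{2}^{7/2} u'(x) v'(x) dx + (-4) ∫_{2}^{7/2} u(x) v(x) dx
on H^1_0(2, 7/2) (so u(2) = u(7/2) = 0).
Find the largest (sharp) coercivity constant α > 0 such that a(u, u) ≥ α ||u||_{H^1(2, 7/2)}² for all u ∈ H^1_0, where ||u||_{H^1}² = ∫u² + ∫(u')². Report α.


α = 4*(-9 + π^2)/(9 + 4*π^2)

Coercivity of a(·,·) on H^1_0(2, 7/2) means a(u, u) ≥ α ||u||_{H^1}² for every u ∈ H^1_0.
The interval has length L = 3/2, and Poincaré/coercivity depend only on L. Here a(u, u) = ∫(u')² + (-4)·∫u².
Here c = -4 < 0 with |c| < (π/L)² = 4*π^2/9, so coercivity still holds. The condition a(u,u) ≥ α||u||_{H^1}² reads (1−α)∫(u')² ≥ (α−c)∫u². Any admissible α is ≤ 1 (rapidly oscillating u have ∫u²/∫(u')² → 0), and α = 1 would force 0 ≥ (1−c)∫u², impossible since c < 1; so 1−α > 0. By the sharp Poincaré inequality on H^1_0 of an interval of length L, ∫(u')² ≥ (π/L)²∫u² with equality for the first sine mode sin(π(x−x₀)/L) (x₀ the left endpoint), so the inequality holds for all u iff (1−α)(π/L)² ≥ α − c, i.e. α ≤ ((π/L)² + c)/((π/L)² + 1) = (1 + c(L/π)²)/(1 + (L/π)²). (Direct route, valid since c ≤ 0: Poincaré gives c∫u² ≥ c(L/π)²∫(u')², so a(u,u) ≥ (1 + c(L/π)²)∫(u')², while ||u||_{H^1}² ≤ (1 + (L/π)²)∫(u')²; dividing yields the same α.) With (π/L)² = 4*π^2/9 and c = -4, the largest admissible constant is α = ((π/L)² + c)/((π/L)² + 1).
Simplifying, α = 4*(-9 + π^2)/(9 + 4*π^2).


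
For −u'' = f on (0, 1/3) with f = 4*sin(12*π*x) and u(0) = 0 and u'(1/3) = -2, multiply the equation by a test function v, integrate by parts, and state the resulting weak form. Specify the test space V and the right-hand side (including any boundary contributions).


V = {v ∈ H^1(0, 1/3) : v(0) = 0} (test functions vanish at x = 0 where u is specified); weak form: ∫_0^1/3 u'v' dx = ∫_0^1/3 (4*sin(12*π*x)) v dx − 2·v(1/3) for all v ∈ V.

Multiply both sides by a test function v and integrate from 0 to 1/3:
  ∫_0^1/3 −u''(x) v(x) dx = ∫_0^1/3 f(x) v(x) dx.
Integrate the LHS by parts once:
  ∫_0^1/3 −u'' v dx = −[u'(x) v(x)]_0^1/3 + ∫_0^1/3 u'(x) v'(x) dx.
Thus ∫_0^1/3 u'(x) v'(x) dx = ∫_0^1/3 f(x) v(x) dx + [u'(x) v(x)]_0^1/3.
Choose V so that boundary terms are either known or forced to vanish.
Mixed BC: u(0) = 0 (Dirichlet) and u'(1/3) = -2 (Neumann). Define V = {v ∈ H^1(0, 1/3) : v(0) = 0}. Then [u' v]_0^1/3 = u'(1/3)·v(1/3) − u'(0)·0 = − 2·v(1/3).
Weak formulation: find u (satisfying any essential BC) such that ∫_0^1/3 u'(x) v'(x) dx = ∫_0^1/3 f v dx − 2·v(1/3) for all v ∈ V (Dirichlet at 0 absorbed into V; Neumann datum at x = 1/3 contributes the boundary term).
Substituting f(x) = 4*sin(12*π*x), the right-hand side is ∫_0^1/3 (4*sin(12*π*x)) v dx − 2·v(1/3).


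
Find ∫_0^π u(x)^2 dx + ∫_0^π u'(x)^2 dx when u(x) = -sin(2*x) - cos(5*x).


||u||_{H^1(0,π)}^2 = -208/21 + 31*π/2

u'(x) = 5*sin(5*x) - 2*cos(2*x).
Expand u² and (u')² and integrate term by term on (0, π), using: for integers n ≥ 1, ∫_0^π sin²(nx) dx = ∫_0^π cos²(nx) dx = π/2; for n ≠ n', ∫_0^π sin(nx)sin(n'x) dx = ∫_0^π cos(nx)cos(n'x) dx = 0; and by product-to-sum, ∫_0^π sin(nx)cos(n'x) dx = ½∫_0^π [sin((n+n')x) + sin((n−n')x)] dx, which is 0 when n+n' is even and 2n/(n²−n'²) when n+n' is odd (it need not vanish on (0, π)).
  u² squared terms: (-1)²·∫cos(5x)² dx = 1·π/2 = π/2;  (-1)²·∫sin(2x)² dx = 1·π/2 = π/2.
  u² cross terms: 2·(-1)·(-1)·∫cos(5x)·sin(2x) dx = 2·(-4/21) = -8/21.
  So ∫_0^π u² dx = π/2 + π/2 − 8/21 = -8/21 + π.
  (u')² squared terms: (-2)²·∫cos(2x)² dx = 4·π/2 = 2*π;  (5)²·∫sin(5x)² dx = 25·π/2 = 25*π/2.
  (u')² cross terms: 2·(-2)·(5)·∫cos(2x)·sin(5x) dx = -20·(10/21) = -200/21.
  So ∫_0^π (u')² dx = 2*π + 25*π/2 − 200/21 = -200/21 + 29*π/2.
||u||_{H^1}^2 = (-8/21 + π) + (-200/21 + 29*π/2) = -208/21 + 31*π/2.


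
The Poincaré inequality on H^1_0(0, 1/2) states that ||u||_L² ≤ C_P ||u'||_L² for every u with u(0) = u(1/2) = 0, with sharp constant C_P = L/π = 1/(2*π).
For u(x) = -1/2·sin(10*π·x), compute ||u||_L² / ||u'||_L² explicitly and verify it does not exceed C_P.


||u||_L² / ||u'||_L² = 1/(10*π) < C_P = 1/(2*π).

u(x) = -1/2·sin(10*π·x), so u'(x) = -5*π*cos(10*π*x).
Writing u(x) = A·sin(kπx/L) with A = -1/2 and k = 5, use ∫_0^L sin²(kπx/L) dx = L/2 and ∫_0^L cos²(kπx/L) dx = L/2.
u² = 1/4·sin²(10*π·x) and (u')² = 25*π^2·cos²(10*π·x), and each of sin², cos² integrates to L/2 = 1/4 over (0, 1/2).
∫_0^1/2 u² dx = 1/16, so ||u||_L² = 1/4.
∫_0^1/2 (u')² dx = 25*π^2/4, so ||u'||_L² = 5*π/2.
Ratio ||u||_L² / ||u'||_L² = 1/(10*π).
Sharp Poincaré constant on H^1_0(0, 1/2) is C_P = L/π = 1/(2*π), achieved by sin(2*π·x).
This is the k = 5 harmonic; the ratio L/(kπ) is strictly less than C_P = L/π, consistent with the sharp inequality ||u||_L² ≤ C_P ||u'||_L².


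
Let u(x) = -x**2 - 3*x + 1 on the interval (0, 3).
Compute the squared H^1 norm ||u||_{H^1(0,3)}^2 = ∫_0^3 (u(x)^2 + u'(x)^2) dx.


||u||_{H^1}^2 = 3261/10

The H^1 norm (squared) on an interval (0, L) is
  ||u||_{H^1}^2 = ∫_0^L u(x)^2 dx + ∫_0^L u'(x)^2 dx.
Compute u'(x) = -2*x - 3.
Then u(x)^2 = x**4 + 6*x**3 + 7*x**2 - 6*x + 1 and u'(x)^2 = 4*x**2 + 12*x + 9.
Integrate each monomial from 0 to 3 using ∫_0^3 c·x^n dx = c·3^(n+1)/(n+1):
  ∫_0^3 u(x)^2 dx = ∫_0^3 (x^4 + 6*x^3 + 7*x^2 - 6*x + 1) dx. Term by term:
    ∫_0^3 x^4 dx = 243/5;  ∫_0^3 6*x^3 dx = 243/2;  ∫_0^3 7*x^2 dx = 63;
    ∫_0^3 -6*x dx = -27;  ∫_0^3 1 dx = 3.
  Sum: 243/5 + 243/2 + 63 − 27 + 3 = 2091/10.
  ∫_0^3 u'(x)^2 dx = ∫_0^3 (4*x^2 + 12*x + 9) dx. Term by term:
    ∫_0^3 4*x^2 dx = 36;  ∫_0^3 12*x dx = 54;  ∫_0^3 9 dx = 27.
  Sum: 36 + 54 + 27 = 117.
Adding: ||u||_{H^1}^2 = 2091/10 + 117 = 3261/10.


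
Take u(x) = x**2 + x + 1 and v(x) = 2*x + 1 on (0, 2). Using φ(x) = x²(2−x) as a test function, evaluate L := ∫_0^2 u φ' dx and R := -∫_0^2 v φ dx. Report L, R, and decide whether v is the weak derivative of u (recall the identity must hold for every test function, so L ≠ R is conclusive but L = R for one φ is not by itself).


LHS = -68/15, RHS = -68/15. Yes, v = u' weakly.

u(x) = x**2 + x + 1, classical derivative u'(x) = 2*x + 1.
φ(x) = x²(2−x), so φ'(x) = x*(4 - 3*x).
Note φ(0) = φ(2) = 0, so the boundary term u·φ vanishes.
LHS = ∫_0^2 u(x) φ'(x) dx = ∫_0^2 (-3*x^4 + x^3 + x^2 + 4*x) dx. Term by term:
  ∫_0^2 -3*x^4 dx = -96/5;  ∫_0^2 x^3 dx = 4;  ∫_0^2 x^2 dx = 8/3;
  ∫_0^2 4*x dx = 8.
Sum: -96/5 + 4 + 8/3 + 8 = -68/15.
So LHS = -68/15.
∫_0^2 v(x) φ(x) dx = ∫_0^2 (-2*x^4 + 3*x^3 + 2*x^2) dx. Term by term:
  ∫_0^2 -2*x^4 dx = -64/5;  ∫_0^2 3*x^3 dx = 12;  ∫_0^2 2*x^2 dx = 16/3.
Sum: -64/5 + 12 + 16/3 = 68/15.
So RHS = -∫_0^2 v(x) φ(x) dx = -68/15.
LHS = RHS, so the identity holds for this test φ.
Moreover u is smooth here and v(x) = u'(x) = 2*x + 1 pointwise, so the identity holds for every test function. Hence v is the weak derivative of u.


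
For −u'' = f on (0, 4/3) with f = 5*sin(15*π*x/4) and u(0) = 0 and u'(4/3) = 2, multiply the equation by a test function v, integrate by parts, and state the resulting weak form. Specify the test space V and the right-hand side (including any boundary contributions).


V = {v ∈ H^1(0, 4/3) : v(0) = 0} (test functions vanish at x = 0 where u is specified); weak form: ∫_0^4/3 u'v' dx = ∫_0^4/3 (5*sin(15*π*x/4)) v dx + 2·v(4/3) for all v ∈ V.

Multiply both sides by a test function v and integrate from 0 to 4/3:
  ∫_0^4/3 −u''(x) v(x) dx = ∫_0^4/3 f(x) v(x) dx.
Integrate the LHS by parts once:
  ∫_0^4/3 −u'' v dx = −[u'(x) v(x)]_0^4/3 + ∫_0^4/3 u'(x) v'(x) dx.
Thus ∫_0^4/3 u'(x) v'(x) dx = ∫_0^4/3 f(x) v(x) dx + [u'(x) v(x)]_0^4/3.
Choose V so that boundary terms are either known or forced to vanish.
Mixed BC: u(0) = 0 (Dirichlet) and u'(4/3) = 2 (Neumann). Define V = {v ∈ H^1(0, 4/3) : v(0) = 0}. Then [u' v]_0^4/3 = u'(4/3)·v(4/3) − u'(0)·0 = 2·v(4/3).
Weak formulation: find u (satisfying any essential BC) such that ∫_0^4/3 u'(x) v'(x) dx = ∫_0^4/3 f v dx + 2·v(4/3) for all v ∈ V (Dirichlet at 0 absorbed into V; Neumann datum at x = 4/3 contributes the boundary term).
Substituting f(x) = 5*sin(15*π*x/4), the right-hand side is ∫_0^4/3 (5*sin(15*π*x/4)) v dx + 2·v(4/3).


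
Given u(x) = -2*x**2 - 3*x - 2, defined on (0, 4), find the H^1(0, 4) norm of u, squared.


||u||_{H^1}^2 = 13156/5

The H^1 norm (squared) on an interval (0, L) is
  ||u||_{H^1}^2 = ∫_0^L u(x)^2 dx + ∫_0^L u'(x)^2 dx.
Compute u'(x) = -4*x - 3.
Then u(x)^2 = 4*x**4 + 12*x**3 + 17*x**2 + 12*x + 4 and u'(x)^2 = 16*x**2 + 24*x + 9.
Integrate each monomial from 0 to 4 using ∫_0^4 c·x^n dx = c·4^(n+1)/(n+1):
  ∫_0^4 u(x)^2 dx = ∫_0^4 (4*x^4 + 12*x^3 + 17*x^2 + 12*x + 4) dx. Term by term:
    ∫_0^4 4*x^4 dx = 4096/5;  ∫_0^4 12*x^3 dx = 768;  ∫_0^4 17*x^2 dx = 1088/3;
    ∫_0^4 12*x dx = 96;  ∫_0^4 4 dx = 16.
  Sum: 4096/5 + 768 + 1088/3 + 96 + 16 = 30928/15.
  ∫_0^4 u'(x)^2 dx = ∫_0^4 (16*x^2 + 24*x + 9) dx. Term by term:
    ∫_0^4 16*x^2 dx = 1024/3;  ∫_0^4 24*x dx = 192;  ∫_0^4 9 dx = 36.
  Sum: 1024/3 + 192 + 36 = 1708/3.
Adding: ||u||_{H^1}^2 = 30928/15 + 1708/3 = 13156/5.


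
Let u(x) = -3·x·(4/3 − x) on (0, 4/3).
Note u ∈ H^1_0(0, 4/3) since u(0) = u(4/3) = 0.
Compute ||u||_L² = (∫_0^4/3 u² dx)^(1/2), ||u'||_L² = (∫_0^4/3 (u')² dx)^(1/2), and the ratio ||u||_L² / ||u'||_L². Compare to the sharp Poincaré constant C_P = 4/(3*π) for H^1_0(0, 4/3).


||u||_L² / ||u'||_L² = 2*sqrt(10)/15 < C_P = 4/(3*π).

u(x) = -3·x·(4/3 − x), so u'(x) = 6*x - 4.
u(x) = -3·x·(4/3 − x) vanishes at x = 0 and x = 4/3, so u ∈ H^1_0(0, 4/3). Differentiate via the product rule and integrate the resulting polynomials term by term.
  ∫_0^4/3 u² dx = ∫_0^4/3 (9*x^4 - 24*x^3 + 16*x^2) dx. Term by term:
    ∫_0^4/3 9*x^4 dx = 1024/135;  ∫_0^4/3 -24*x^3 dx = -512/27;  ∫_0^4/3 16*x^2 dx = 1024/81.
  Sum: 1024/135 − 512/27 + 1024/81 = 512/405.
  ∫_0^4/3 (u')² dx = ∫_0^4/3 (36*x^2 - 48*x + 16) dx. Term by term:
    ∫_0^4/3 36*x^2 dx = 256/9;  ∫_0^4/3 -48*x dx = -128/3;  ∫_0^4/3 16 dx = 64/3.
  Sum: 256/9 − 128/3 + 64/3 = 64/9.
∫_0^4/3 u² dx = 512/405, so ||u||_L² = 16*sqrt(10)/45.
∫_0^4/3 (u')² dx = 64/9, so ||u'||_L² = 8/3.
Ratio ||u||_L² / ||u'||_L² = 2*sqrt(10)/15.
Sharp Poincaré constant on H^1_0(0, 4/3) is C_P = L/π = 4/(3*π), achieved by sin(3*π/4·x).
A polynomial bump cannot attain the sharp Poincaré constant (only the first sine eigenfunction does), so the ratio is strictly less than C_P, consistent with ||u||_L² ≤ C_P ||u'||_L².


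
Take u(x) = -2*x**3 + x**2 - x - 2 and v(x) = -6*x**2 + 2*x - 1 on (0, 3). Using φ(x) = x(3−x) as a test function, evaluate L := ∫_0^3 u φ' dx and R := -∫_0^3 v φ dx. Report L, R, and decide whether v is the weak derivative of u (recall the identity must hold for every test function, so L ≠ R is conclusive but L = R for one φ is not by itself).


LHS = 639/10, RHS = 639/10. Yes, v = u' weakly.

u(x) = -2*x**3 + x**2 - x - 2, classical derivative u'(x) = -6*x**2 + 2*x - 1.
φ(x) = x(3−x), so φ'(x) = 3 - 2*x.
Note φ(0) = φ(3) = 0, so the boundary term u·φ vanishes.
LHS = ∫_0^3 u(x) φ'(x) dx = ∫_0^3 (4*x^4 - 8*x^3 + 5*x^2 + x - 6) dx. Term by term:
  ∫_0^3 4*x^4 dx = 972/5;  ∫_0^3 -8*x^3 dx = -162;  ∫_0^3 5*x^2 dx = 45;
  ∫_0^3 x dx = 9/2;  ∫_0^3 -6 dx = -18.
Sum: 972/5 − 162 + 45 + 9/2 − 18 = 639/10.
So LHS = 639/10.
∫_0^3 v(x) φ(x) dx = ∫_0^3 (6*x^4 - 20*x^3 + 7*x^2 - 3*x) dx. Term by term:
  ∫_0^3 6*x^4 dx = 1458/5;  ∫_0^3 -20*x^3 dx = -405;  ∫_0^3 7*x^2 dx = 63;
  ∫_0^3 -3*x dx = -27/2.
Sum: 1458/5 − 405 + 63 − 27/2 = -639/10.
So RHS = -∫_0^3 v(x) φ(x) dx = 639/10.
LHS = RHS, so the identity holds for this test φ.
Moreover u is smooth here and v(x) = u'(x) = -6*x**2 + 2*x - 1 pointwise, so the identity holds for every test function. Hence v is the weak derivative of u.


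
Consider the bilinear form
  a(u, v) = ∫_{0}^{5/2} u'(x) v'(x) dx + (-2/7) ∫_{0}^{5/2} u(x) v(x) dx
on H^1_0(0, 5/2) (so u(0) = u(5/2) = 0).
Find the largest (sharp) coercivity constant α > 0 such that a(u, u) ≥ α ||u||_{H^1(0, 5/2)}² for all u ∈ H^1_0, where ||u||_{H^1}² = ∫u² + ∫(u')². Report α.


α = 2*(-25 + 14*π^2)/(7*(25 + 4*π^2))

Coercivity of a(·,·) on H^1_0(0, 5/2) means a(u, u) ≥ α ||u||_{H^1}² for every u ∈ H^1_0.
The interval has length L = 5/2, and Poincaré/coercivity depend only on L. Here a(u, u) = ∫(u')² + (-2/7)·∫u².
Here c = -2/7 < 0 with |c| < (π/L)² = 4*π^2/25, so coercivity still holds. The condition a(u,u) ≥ α||u||_{H^1}² reads (1−α)∫(u')² ≥ (α−c)∫u². Any admissible α is ≤ 1 (rapidly oscillating u have ∫u²/∫(u')² → 0), and α = 1 would force 0 ≥ (1−c)∫u², impossible since c < 1; so 1−α > 0. By the sharp Poincaré inequality on H^1_0 of an interval of length L, ∫(u')² ≥ (π/L)²∫u² with equality for the first sine mode sin(π(x−x₀)/L) (x₀ the left endpoint), so the inequality holds for all u iff (1−α)(π/L)² ≥ α − c, i.e. α ≤ ((π/L)² + c)/((π/L)² + 1) = (1 + c(L/π)²)/(1 + (L/π)²). (Direct route, valid since c ≤ 0: Poincaré gives c∫u² ≥ c(L/π)²∫(u')², so a(u,u) ≥ (1 + c(L/π)²)∫(u')², while ||u||_{H^1}² ≤ (1 + (L/π)²)∫(u')²; dividing yields the same α.) With (π/L)² = 4*π^2/25 and c = -2/7, the largest admissible constant is α = ((π/L)² + c)/((π/L)² + 1).
Simplifying, α = 2*(-25 + 14*π^2)/(7*(25 + 4*π^2)).


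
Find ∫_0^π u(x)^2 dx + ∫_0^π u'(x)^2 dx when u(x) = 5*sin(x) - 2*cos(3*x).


||u||_{H^1(0,π)}^2 = 45*π

u'(x) = 6*sin(3*x) + 5*cos(x).
Expand u² and (u')² and integrate term by term on (0, π), using: for integers n ≥ 1, ∫_0^π sin²(nx) dx = ∫_0^π cos²(nx) dx = π/2; for n ≠ n', ∫_0^π sin(nx)sin(n'x) dx = ∫_0^π cos(nx)cos(n'x) dx = 0; and by product-to-sum, ∫_0^π sin(nx)cos(n'x) dx = ½∫_0^π [sin((n+n')x) + sin((n−n')x)] dx, which is 0 when n+n' is even and 2n/(n²−n'²) when n+n' is odd (it need not vanish on (0, π)).
  u² squared terms: (-2)²·∫cos(3x)² dx = 4·π/2 = 2*π;  (5)²·∫sin(x)² dx = 25·π/2 = 25*π/2.
  u² cross terms: 2·(-2)·(5)·∫cos(3x)·sin(x) dx = -20·(0) = 0.
  So ∫_0^π u² dx = 2*π + 25*π/2 + 0 = 29*π/2.
  (u')² squared terms: (5)²·∫cos(x)² dx = 25·π/2 = 25*π/2;  (6)²·∫sin(3x)² dx = 36·π/2 = 18*π.
  (u')² cross terms: 2·(5)·(6)·∫cos(x)·sin(3x) dx = 60·(0) = 0.
  So ∫_0^π (u')² dx = 25*π/2 + 18*π + 0 = 61*π/2.
||u||_{H^1}^2 = (29*π/2) + (61*π/2) = 45*π.


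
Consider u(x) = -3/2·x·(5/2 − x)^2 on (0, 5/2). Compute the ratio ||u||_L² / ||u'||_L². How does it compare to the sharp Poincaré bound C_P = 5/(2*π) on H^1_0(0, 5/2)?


||u||_L² / ||u'||_L² = 5*sqrt(14)/28 < C_P = 5/(2*π).

u(x) = -3/2·x·(5/2 − x)^2, so u'(x) = -9*x^2/2 + 15*x - 75/8.
u(x) = -3/2·x·(5/2 − x)^2 vanishes at x = 0 and x = 5/2, so u ∈ H^1_0(0, 5/2). Differentiate via the product rule and integrate the resulting polynomials term by term.
  ∫_0^5/2 u² dx = ∫_0^5/2 (9*x^6/4 - 45*x^5/2 + 675*x^4/8 - 1125*x^3/8 + 5625*x^2/64) dx. Term by term:
    ∫_0^5/2 9*x^6/4 dx = 703125/3584;  ∫_0^5/2 -45*x^5/2 dx = -234375/256;  ∫_0^5/2 675*x^4/8 dx = 421875/256;
    ∫_0^5/2 -1125*x^3/8 dx = -703125/512;  ∫_0^5/2 5625*x^2/64 dx = 234375/512.
  Sum: 703125/3584 − 234375/256 + 421875/256 − 703125/512 + 234375/512 = 46875/3584.
  ∫_0^5/2 (u')² dx = ∫_0^5/2 (81*x^4/4 - 135*x^3 + 2475*x^2/8 - 1125*x/4 + 5625/64) dx. Term by term:
    ∫_0^5/2 81*x^4/4 dx = 50625/128;  ∫_0^5/2 -135*x^3 dx = -84375/64;  ∫_0^5/2 2475*x^2/8 dx = 103125/64;
    ∫_0^5/2 -1125*x/4 dx = -28125/32;  ∫_0^5/2 5625/64 dx = 28125/128.
  Sum: 50625/128 − 84375/64 + 103125/64 − 28125/32 + 28125/128 = 1875/64.
∫_0^5/2 u² dx = 46875/3584, so ||u||_L² = 125*sqrt(42)/224.
∫_0^5/2 (u')² dx = 1875/64, so ||u'||_L² = 25*sqrt(3)/8.
Ratio ||u||_L² / ||u'||_L² = 5*sqrt(14)/28.
Sharp Poincaré constant on H^1_0(0, 5/2) is C_P = L/π = 5/(2*π), achieved by sin(2*π/5·x).
A polynomial bump cannot attain the sharp Poincaré constant (only the first sine eigenfunction does), so the ratio is strictly less than C_P, consistent with ||u||_L² ≤ C_P ||u'||_L².


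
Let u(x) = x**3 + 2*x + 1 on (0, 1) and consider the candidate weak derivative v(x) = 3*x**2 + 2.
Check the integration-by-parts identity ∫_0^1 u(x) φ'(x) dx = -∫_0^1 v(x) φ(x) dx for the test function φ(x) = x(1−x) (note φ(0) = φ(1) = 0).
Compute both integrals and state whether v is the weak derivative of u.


LHS = -29/60, RHS = -29/60. Yes, v = u' weakly.

u(x) = x**3 + 2*x + 1, classical derivative u'(x) = 3*x**2 + 2.
φ(x) = x(1−x), so φ'(x) = 1 - 2*x.
Note φ(0) = φ(1) = 0, so the boundary term u·φ vanishes.
LHS = ∫_0^1 u(x) φ'(x) dx = ∫_0^1 (-2*x^4 + x^3 - 4*x^2 + 1) dx. Term by term:
  ∫_0^1 -2*x^4 dx = -2/5;  ∫_0^1 x^3 dx = 1/4;  ∫_0^1 -4*x^2 dx = -4/3;
  ∫_0^1 1 dx = 1.
Sum: -2/5 + 1/4 − 4/3 + 1 = -29/60.
So LHS = -29/60.
∫_0^1 v(x) φ(x) dx = ∫_0^1 (-3*x^4 + 3*x^3 - 2*x^2 + 2*x) dx. Term by term:
  ∫_0^1 -3*x^4 dx = -3/5;  ∫_0^1 3*x^3 dx = 3/4;  ∫_0^1 -2*x^2 dx = -2/3;
  ∫_0^1 2*x dx = 1.
Sum: -3/5 + 3/4 − 2/3 + 1 = 29/60.
So RHS = -∫_0^1 v(x) φ(x) dx = -29/60.
LHS = RHS, so the identity holds for this test φ.
Moreover u is smooth here and v(x) = u'(x) = 3*x**2 + 2 pointwise, so the identity holds for every test function. Hence v is the weak derivative of u.


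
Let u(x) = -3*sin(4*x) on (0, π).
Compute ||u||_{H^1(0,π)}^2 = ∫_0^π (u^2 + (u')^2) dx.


||u||_{H^1(0,π)}^2 = 153*π/2

u'(x) = -12*cos(4*x).
Expand u² and (u')² and integrate term by term on (0, π), using: for integers n ≥ 1, ∫_0^π sin²(nx) dx = ∫_0^π cos²(nx) dx = π/2; for n ≠ n', ∫_0^π sin(nx)sin(n'x) dx = ∫_0^π cos(nx)cos(n'x) dx = 0; and by product-to-sum, ∫_0^π sin(nx)cos(n'x) dx = ½∫_0^π [sin((n+n')x) + sin((n−n')x)] dx, which is 0 when n+n' is even and 2n/(n²−n'²) when n+n' is odd (it need not vanish on (0, π)).
  u² squared terms: (-3)²·∫sin(4x)² dx = 9·π/2 = 9*π/2.
  So ∫_0^π u² dx = 9*π/2.
  (u')² squared terms: (-12)²·∫cos(4x)² dx = 144·π/2 = 72*π.
  So ∫_0^π (u')² dx = 72*π.
||u||_{H^1}^2 = (9*π/2) + (72*π) = 153*π/2.


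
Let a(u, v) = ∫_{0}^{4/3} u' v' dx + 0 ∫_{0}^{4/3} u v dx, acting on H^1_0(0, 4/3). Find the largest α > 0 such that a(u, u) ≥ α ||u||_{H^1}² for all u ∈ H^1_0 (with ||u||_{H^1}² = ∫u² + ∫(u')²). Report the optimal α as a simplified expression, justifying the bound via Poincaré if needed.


α = 9*π^2/(16 + 9*π^2)

Coercivity of a(·,·) on H^1_0(0, 4/3) means a(u, u) ≥ α ||u||_{H^1}² for every u ∈ H^1_0.
The interval has length L = 4/3, and Poincaré/coercivity depend only on L. Here a(u, u) = ∫(u')² + (0)·∫u².
Here c = 0, so a(u,u) = ∫(u')² alone. The condition a(u,u) ≥ α||u||_{H^1}² reads (1−α)∫(u')² ≥ (α−c)∫u². Any admissible α is ≤ 1 (rapidly oscillating u have ∫u²/∫(u')² → 0), and α = 1 would force 0 ≥ (1−c)∫u², impossible since c < 1; so 1−α > 0. By the sharp Poincaré inequality on H^1_0 of an interval of length L, ∫(u')² ≥ (π/L)²∫u² with equality for the first sine mode sin(π(x−x₀)/L) (x₀ the left endpoint), so the inequality holds for all u iff (1−α)(π/L)² ≥ α − c, i.e. α ≤ ((π/L)² + c)/((π/L)² + 1) = (1 + c(L/π)²)/(1 + (L/π)²). (Direct route, valid since c ≤ 0: Poincaré gives c∫u² ≥ c(L/π)²∫(u')², so a(u,u) ≥ (1 + c(L/π)²)∫(u')², while ||u||_{H^1}² ≤ (1 + (L/π)²)∫(u')²; dividing yields the same α.) With (π/L)² = 9*π^2/16 and c = 0, the largest admissible constant is α = ((π/L)² + c)/((π/L)² + 1).
Simplifying, α = 9*π^2/(16 + 9*π^2).


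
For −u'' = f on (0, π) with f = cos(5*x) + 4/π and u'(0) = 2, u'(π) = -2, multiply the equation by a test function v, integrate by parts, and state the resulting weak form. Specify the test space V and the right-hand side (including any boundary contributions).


V = H^1(0, π) (v unrestricted at boundary; u is determined up to an additive constant); weak form: ∫_0^π u'v' dx = ∫_0^π (cos(5*x) + 4/π) v dx − 2·v(π) − 2·v(0) for all v ∈ V.

Multiply both sides by a test function v and integrate from 0 to π:
  ∫_0^π −u''(x) v(x) dx = ∫_0^π f(x) v(x) dx.
Integrate the LHS by parts once:
  ∫_0^π −u'' v dx = −[u'(x) v(x)]_0^π + ∫_0^π u'(x) v'(x) dx.
Thus ∫_0^π u'(x) v'(x) dx = ∫_0^π f(x) v(x) dx + [u'(x) v(x)]_0^π.
Choose V so that boundary terms are either known or forced to vanish.
u has inhomogeneous Neumann u'(0) = 2, u'(π) = -2. [u' v]_0^π = (-2)·v(π) − (2)·v(0) = − 2·v(π) − 2·v(0). Take V = H^1(0, π); boundary term becomes part of RHS.
Weak formulation: find u (satisfying any essential BC) such that ∫_0^π u'(x) v'(x) dx = ∫_0^π f v dx − 2·v(π) − 2·v(0) for all v ∈ V (Neumann data are natural BCs: they enter the RHS as boundary terms).
Substituting f(x) = cos(5*x) + 4/π, the right-hand side is ∫_0^π (cos(5*x) + 4/π) v dx − 2·v(π) − 2·v(0).
Compatibility check (pure Neumann): taking v ≡ 1 ∈ V gives 0 = ∫_0^π f dx + (-2) − (2), i.e. ∫_0^π f dx must equal u'(0) − u'(π) = 4. Indeed ∫_0^π (cos(5*x) + 4/π) dx = 4, so the data are compatible. The solution is then unique only up to an additive constant (fix it e.g. by requiring ∫_0^π u dx = 0).


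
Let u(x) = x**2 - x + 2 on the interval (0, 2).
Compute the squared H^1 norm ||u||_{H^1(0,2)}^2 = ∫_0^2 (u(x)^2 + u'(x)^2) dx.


||u||_{H^1}^2 = 82/5

The H^1 norm (squared) on an interval (0, L) is
  ||u||_{H^1}^2 = ∫_0^L u(x)^2 dx + ∫_0^L u'(x)^2 dx.
Compute u'(x) = 2*x - 1.
Then u(x)^2 = x**4 - 2*x**3 + 5*x**2 - 4*x + 4 and u'(x)^2 = 4*x**2 - 4*x + 1.
Integrate each monomial from 0 to 2 using ∫_0^2 c·x^n dx = c·2^(n+1)/(n+1):
  ∫_0^2 u(x)^2 dx = ∫_0^2 (x^4 - 2*x^3 + 5*x^2 - 4*x + 4) dx. Term by term:
    ∫_0^2 x^4 dx = 32/5;  ∫_0^2 -2*x^3 dx = -8;  ∫_0^2 5*x^2 dx = 40/3;
    ∫_0^2 -4*x dx = -8;  ∫_0^2 4 dx = 8.
  Sum: 32/5 − 8 + 40/3 − 8 + 8 = 176/15.
  ∫_0^2 u'(x)^2 dx = ∫_0^2 (4*x^2 - 4*x + 1) dx. Term by term:
    ∫_0^2 4*x^2 dx = 32/3;  ∫_0^2 -4*x dx = -8;  ∫_0^2 1 dx = 2.
  Sum: 32/3 − 8 + 2 = 14/3.
Adding: ||u||_{H^1}^2 = 176/15 + 14/3 = 82/5.


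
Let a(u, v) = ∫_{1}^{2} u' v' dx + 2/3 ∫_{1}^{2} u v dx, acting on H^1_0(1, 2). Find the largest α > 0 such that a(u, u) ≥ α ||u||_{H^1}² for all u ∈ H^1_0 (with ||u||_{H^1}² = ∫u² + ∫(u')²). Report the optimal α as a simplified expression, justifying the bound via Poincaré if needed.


α = (2/3 + π^2)/(1 + π^2)

Coercivity of a(·,·) on H^1_0(1, 2) means a(u, u) ≥ α ||u||_{H^1}² for every u ∈ H^1_0.
The interval has length L = 1, and Poincaré/coercivity depend only on L. Here a(u, u) = ∫(u')² + (2/3)·∫u².
Here 0 < c = 2/3 < 1. The condition a(u,u) ≥ α||u||_{H^1}² reads (1−α)∫(u')² ≥ (α−c)∫u². Any admissible α is ≤ 1 (rapidly oscillating u have ∫u²/∫(u')² → 0), and α = 1 would force 0 ≥ (1−c)∫u², impossible since c < 1; so 1−α > 0. By the sharp Poincaré inequality on H^1_0 of an interval of length L, ∫(u')² ≥ (π/L)²∫u² with equality for the first sine mode sin(π(x−x₀)/L) (x₀ the left endpoint), so the inequality holds for all u iff (1−α)(π/L)² ≥ α − c, i.e. α ≤ ((π/L)² + c)/((π/L)² + 1) = (1 + c(L/π)²)/(1 + (L/π)²). With (π/L)² = π^2 and c = 2/3, the largest admissible constant is α = ((π/L)² + c)/((π/L)² + 1).
Simplifying, α = (2/3 + π^2)/(1 + π^2).


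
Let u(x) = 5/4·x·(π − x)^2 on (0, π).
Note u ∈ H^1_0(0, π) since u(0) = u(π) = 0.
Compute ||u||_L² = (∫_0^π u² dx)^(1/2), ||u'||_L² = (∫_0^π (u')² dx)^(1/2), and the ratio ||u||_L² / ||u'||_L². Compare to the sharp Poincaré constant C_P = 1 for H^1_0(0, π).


||u||_L² / ||u'||_L² = sqrt(14)*π/14 < C_P = 1.

u(x) = 5/4·x·(π − x)^2, so u'(x) = 5*(x - π)*(3*x - π)/4.
u(x) = 5/4·x·(π − x)^2 vanishes at x = 0 and x = π, so u ∈ H^1_0(0, π). Differentiate via the product rule and integrate the resulting polynomials term by term.
  ∫_0^π u² dx = ∫_0^π (25*x^6/16 - 25*π*x^5/4 + 75*π^2*x^4/8 - 25*π^3*x^3/4 + 25*π^4*x^2/16) dx. Term by term:
    ∫_0^π 25*x^6/16 dx = 25*π^7/112;  ∫_0^π -25*π*x^5/4 dx = -25*π^7/24;  ∫_0^π 75*π^2*x^4/8 dx = 15*π^7/8;
    ∫_0^π -25*π^3*x^3/4 dx = -25*π^7/16;  ∫_0^π 25*π^4*x^2/16 dx = 25*π^7/48.
  Sum: 25*π^7/112 − 25*π^7/24 + 15*π^7/8 − 25*π^7/16 + 25*π^7/48 = 5*π^7/336.
  ∫_0^π (u')² dx = ∫_0^π (225*x^4/16 - 75*π*x^3/2 + 275*π^2*x^2/8 - 25*π^3*x/2 + 25*π^4/16) dx. Term by term:
    ∫_0^π 225*x^4/16 dx = 45*π^5/16;  ∫_0^π -75*π*x^3/2 dx = -75*π^5/8;  ∫_0^π 275*π^2*x^2/8 dx = 275*π^5/24;
    ∫_0^π -25*π^3*x/2 dx = -25*π^5/4;  ∫_0^π 25*π^4/16 dx = 25*π^5/16.
  Sum: 45*π^5/16 − 75*π^5/8 + 275*π^5/24 − 25*π^5/4 + 25*π^5/16 = 5*π^5/24.
∫_0^π u² dx = 5*π^7/336, so ||u||_L² = sqrt(105)*π^(7/2)/84.
∫_0^π (u')² dx = 5*π^5/24, so ||u'||_L² = sqrt(30)*π^(5/2)/12.
Ratio ||u||_L² / ||u'||_L² = sqrt(14)*π/14.
Sharp Poincaré constant on H^1_0(0, π) is C_P = L/π = 1, achieved by sin(x).
A polynomial bump cannot attain the sharp Poincaré constant (only the first sine eigenfunction does), so the ratio is strictly less than C_P, consistent with ||u||_L² ≤ C_P ||u'||_L².


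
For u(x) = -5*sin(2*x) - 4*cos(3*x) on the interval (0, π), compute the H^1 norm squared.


||u||_{H^1(0,π)}^2 = -320 + 285*π/2

u'(x) = 12*sin(3*x) - 10*cos(2*x).
Expand u² and (u')² and integrate term by term on (0, π), using: for integers n ≥ 1, ∫_0^π sin²(nx) dx = ∫_0^π cos²(nx) dx = π/2; for n ≠ n', ∫_0^π sin(nx)sin(n'x) dx = ∫_0^π cos(nx)cos(n'x) dx = 0; and by product-to-sum, ∫_0^π sin(nx)cos(n'x) dx = ½∫_0^π [sin((n+n')x) + sin((n−n')x)] dx, which is 0 when n+n' is even and 2n/(n²−n'²) when n+n' is odd (it need not vanish on (0, π)).
  u² squared terms: (-5)²·∫sin(2x)² dx = 25·π/2 = 25*π/2;  (-4)²·∫cos(3x)² dx = 16·π/2 = 8*π.
  u² cross terms: 2·(-5)·(-4)·∫sin(2x)·cos(3x) dx = 40·(-4/5) = -32.
  So ∫_0^π u² dx = 25*π/2 + 8*π − 32 = -32 + 41*π/2.
  (u')² squared terms: (-10)²·∫cos(2x)² dx = 100·π/2 = 50*π;  (12)²·∫sin(3x)² dx = 144·π/2 = 72*π.
  (u')² cross terms: 2·(-10)·(12)·∫cos(2x)·sin(3x) dx = -240·(6/5) = -288.
  So ∫_0^π (u')² dx = 50*π + 72*π − 288 = -288 + 122*π.
||u||_{H^1}^2 = (-32 + 41*π/2) + (-288 + 122*π) = -320 + 285*π/2.


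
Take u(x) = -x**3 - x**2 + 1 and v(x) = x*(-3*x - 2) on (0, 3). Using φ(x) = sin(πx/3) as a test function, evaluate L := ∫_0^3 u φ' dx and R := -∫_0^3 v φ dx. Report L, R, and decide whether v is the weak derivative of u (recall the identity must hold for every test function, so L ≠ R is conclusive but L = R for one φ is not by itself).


LHS = -324/π^3 + 99/π, RHS = -324/π^3 + 99/π. Yes, v = u' weakly.

u(x) = -x**3 - x**2 + 1, classical derivative u'(x) = -3*x**2 - 2*x.
φ(x) = sin(πx/3), so φ'(x) = π*cos(π*x/3)/3.
Note φ(0) = φ(3) = 0, so the boundary term u·φ vanishes.
LHS = ∫_0^3 u(x) φ'(x) dx = ∫_0^3 (-π*x^3*cos(π*x/3)/3 - π*x^2*cos(π*x/3)/3 + π*cos(π*x/3)/3) dx. Term by term:
  ∫_0^3 π*cos(π*x/3)/3 dx = 0;  ∫_0^3 -π*x^2*cos(π*x/3)/3 dx = 18/π;  ∫_0^3 -π*x^3*cos(π*x/3)/3 dx = -324/π^3 + 81/π.
Sum: 0 + 18/π + -324/π^3 + 81/π = -324/π^3 + 99/π.
So LHS = -324/π^3 + 99/π.
∫_0^3 v(x) φ(x) dx = ∫_0^3 (-3*x^2*sin(π*x/3) - 2*x*sin(π*x/3)) dx. Term by term:
  ∫_0^3 -3*x^2*sin(π*x/3) dx = -81/π + 324/π^3;  ∫_0^3 -2*x*sin(π*x/3) dx = -18/π.
Sum: -81/π + 324/π^3 − 18/π = -99/π + 324/π^3.
So RHS = -∫_0^3 v(x) φ(x) dx = -324/π^3 + 99/π.
LHS = RHS, so the identity holds for this test φ.
Moreover u is smooth here and v(x) = u'(x) = -3*x**2 - 2*x pointwise, so the identity holds for every test function. Hence v is the weak derivative of u.


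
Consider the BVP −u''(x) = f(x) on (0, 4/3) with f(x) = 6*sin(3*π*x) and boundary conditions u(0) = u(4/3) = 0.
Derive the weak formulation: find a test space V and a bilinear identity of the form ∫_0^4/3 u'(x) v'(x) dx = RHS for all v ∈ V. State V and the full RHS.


V = H^1_0(0, 4/3) (so v(0) = v(4/3) = 0); weak form: ∫_0^4/3 u'v' dx = ∫_0^4/3 (6*sin(3*π*x)) v dx for all v ∈ V.

Multiply both sides by a test function v and integrate from 0 to 4/3:
  ∫_0^4/3 −u''(x) v(x) dx = ∫_0^4/3 f(x) v(x) dx.
Integrate the LHS by parts once:
  ∫_0^4/3 −u'' v dx = −[u'(x) v(x)]_0^4/3 + ∫_0^4/3 u'(x) v'(x) dx.
Thus ∫_0^4/3 u'(x) v'(x) dx = ∫_0^4/3 f(x) v(x) dx + [u'(x) v(x)]_0^4/3.
Choose V so that boundary terms are either known or forced to vanish.
u is Dirichlet: u(0) = u(4/3) = 0. Let V = H^1_0(0, 4/3); then v(0) = v(4/3) = 0, and [u' v]_0^4/3 = 0.
Weak formulation: find u (satisfying any essential BC) such that ∫_0^4/3 u'(x) v'(x) dx = ∫_0^4/3 f v dx for all v ∈ V.
Substituting f(x) = 6*sin(3*π*x), the right-hand side is ∫_0^4/3 (6*sin(3*π*x)) v dx.


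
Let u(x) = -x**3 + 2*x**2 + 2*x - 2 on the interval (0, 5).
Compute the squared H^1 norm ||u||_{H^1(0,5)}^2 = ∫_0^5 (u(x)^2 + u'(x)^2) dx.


||u||_{H^1}^2 = 97315/21

The H^1 norm (squared) on an interval (0, L) is
  ||u||_{H^1}^2 = ∫_0^L u(x)^2 dx + ∫_0^L u'(x)^2 dx.
Compute u'(x) = -3*x**2 + 4*x + 2.
Then u(x)^2 = x**6 - 4*x**5 + 12*x**3 - 4*x**2 - 8*x + 4 and u'(x)^2 = 9*x**4 - 24*x**3 + 4*x**2 + 16*x + 4.
Integrate each monomial from 0 to 5 using ∫_0^5 c·x^n dx = c·5^(n+1)/(n+1):
  ∫_0^5 u(x)^2 dx = ∫_0^5 (x^6 - 4*x^5 + 12*x^3 - 4*x^2 - 8*x + 4) dx. Term by term:
    ∫_0^5 x^6 dx = 78125/7;  ∫_0^5 -4*x^5 dx = -31250/3;  ∫_0^5 12*x^3 dx = 1875;
    ∫_0^5 -4*x^2 dx = -500/3;  ∫_0^5 -8*x dx = -100;  ∫_0^5 4 dx = 20.
  Sum: 78125/7 − 31250/3 + 1875 − 500/3 − 100 + 20 = 49820/21.
  ∫_0^5 u'(x)^2 dx = ∫_0^5 (9*x^4 - 24*x^3 + 4*x^2 + 16*x + 4) dx. Term by term:
    ∫_0^5 9*x^4 dx = 5625;  ∫_0^5 -24*x^3 dx = -3750;  ∫_0^5 4*x^2 dx = 500/3;
    ∫_0^5 16*x dx = 200;  ∫_0^5 4 dx = 20.
  Sum: 5625 − 3750 + 500/3 + 200 + 20 = 6785/3.
Adding: ||u||_{H^1}^2 = 49820/21 + 6785/3 = 97315/21.


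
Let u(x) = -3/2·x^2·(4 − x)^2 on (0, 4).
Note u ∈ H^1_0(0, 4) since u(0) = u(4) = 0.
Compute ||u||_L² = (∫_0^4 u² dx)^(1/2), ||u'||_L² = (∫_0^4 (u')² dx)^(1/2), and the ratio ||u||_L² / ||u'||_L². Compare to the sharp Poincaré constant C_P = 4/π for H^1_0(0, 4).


||u||_L² / ||u'||_L² = 2*sqrt(3)/3 < C_P = 4/π.

u(x) = -3/2·x^2·(4 − x)^2, so u'(x) = 6*x*(-x^2 + 6*x - 8).
u(x) = -3/2·x^2·(4 − x)^2 vanishes at x = 0 and x = 4, so u ∈ H^1_0(0, 4). Differentiate via the product rule and integrate the resulting polynomials term by term.
  ∫_0^4 u² dx = ∫_0^4 (9*x^8/4 - 36*x^7 + 216*x^6 - 576*x^5 + 576*x^4) dx. Term by term:
    ∫_0^4 9*x^8/4 dx = 65536;  ∫_0^4 -36*x^7 dx = -294912;  ∫_0^4 216*x^6 dx = 3538944/7;
    ∫_0^4 -576*x^5 dx = -393216;  ∫_0^4 576*x^4 dx = 589824/5.
  Sum: 65536 − 294912 + 3538944/7 − 393216 + 589824/5 = 32768/35.
  ∫_0^4 (u')² dx = ∫_0^4 (36*x^6 - 432*x^5 + 1872*x^4 - 3456*x^3 + 2304*x^2) dx. Term by term:
    ∫_0^4 36*x^6 dx = 589824/7;  ∫_0^4 -432*x^5 dx = -294912;  ∫_0^4 1872*x^4 dx = 1916928/5;
    ∫_0^4 -3456*x^3 dx = -221184;  ∫_0^4 2304*x^2 dx = 49152.
  Sum: 589824/7 − 294912 + 1916928/5 − 221184 + 49152 = 24576/35.
∫_0^4 u² dx = 32768/35, so ||u||_L² = 128*sqrt(70)/35.
∫_0^4 (u')² dx = 24576/35, so ||u'||_L² = 64*sqrt(210)/35.
Ratio ||u||_L² / ||u'||_L² = 2*sqrt(3)/3.
Sharp Poincaré constant on H^1_0(0, 4) is C_P = L/π = 4/π, achieved by sin(π/4·x).
A polynomial bump cannot attain the sharp Poincaré constant (only the first sine eigenfunction does), so the ratio is strictly less than C_P, consistent with ||u||_L² ≤ C_P ||u'||_L².


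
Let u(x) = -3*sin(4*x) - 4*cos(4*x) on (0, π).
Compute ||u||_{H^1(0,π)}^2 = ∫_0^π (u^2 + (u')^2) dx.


||u||_{H^1(0,π)}^2 = 425*π/2

u'(x) = 16*sin(4*x) - 12*cos(4*x).
Expand u² and (u')² and integrate term by term on (0, π), using: for integers n ≥ 1, ∫_0^π sin²(nx) dx = ∫_0^π cos²(nx) dx = π/2; for n ≠ n', ∫_0^π sin(nx)sin(n'x) dx = ∫_0^π cos(nx)cos(n'x) dx = 0; and by product-to-sum, ∫_0^π sin(nx)cos(n'x) dx = ½∫_0^π [sin((n+n')x) + sin((n−n')x)] dx, which is 0 when n+n' is even and 2n/(n²−n'²) when n+n' is odd (it need not vanish on (0, π)).
  u² squared terms: (-4)²·∫cos(4x)² dx = 16·π/2 = 8*π;  (-3)²·∫sin(4x)² dx = 9·π/2 = 9*π/2.
  u² cross terms: 2·(-4)·(-3)·∫cos(4x)·sin(4x) dx = 24·(0) = 0.
  So ∫_0^π u² dx = 8*π + 9*π/2 + 0 = 25*π/2.
  (u')² squared terms: (-12)²·∫cos(4x)² dx = 144·π/2 = 72*π;  (16)²·∫sin(4x)² dx = 256·π/2 = 128*π.
  (u')² cross terms: 2·(-12)·(16)·∫cos(4x)·sin(4x) dx = -384·(0) = 0.
  So ∫_0^π (u')² dx = 72*π + 128*π + 0 = 200*π.
||u||_{H^1}^2 = (25*π/2) + (200*π) = 425*π/2.


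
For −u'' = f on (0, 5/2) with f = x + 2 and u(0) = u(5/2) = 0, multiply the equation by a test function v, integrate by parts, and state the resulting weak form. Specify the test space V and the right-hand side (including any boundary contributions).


V = H^1_0(0, 5/2) (so v(0) = v(5/2) = 0); weak form: ∫_0^5/2 u'v' dx = ∫_0^5/2 (x + 2) v dx for all v ∈ V.

Multiply both sides by a test function v and integrate from 0 to 5/2:
  ∫_0^5/2 −u''(x) v(x) dx = ∫_0^5/2 f(x) v(x) dx.
Integrate the LHS by parts once:
  ∫_0^5/2 −u'' v dx = −[u'(x) v(x)]_0^5/2 + ∫_0^5/2 u'(x) v'(x) dx.
Thus ∫_0^5/2 u'(x) v'(x) dx = ∫_0^5/2 f(x) v(x) dx + [u'(x) v(x)]_0^5/2.
Choose V so that boundary terms are either known or forced to vanish.
u is Dirichlet: u(0) = u(5/2) = 0. Let V = H^1_0(0, 5/2); then v(0) = v(5/2) = 0, and [u' v]_0^5/2 = 0.
Weak formulation: find u (satisfying any essential BC) such that ∫_0^5/2 u'(x) v'(x) dx = ∫_0^5/2 f v dx for all v ∈ V.
Substituting f(x) = x + 2, the right-hand side is ∫_0^5/2 (x + 2) v dx.


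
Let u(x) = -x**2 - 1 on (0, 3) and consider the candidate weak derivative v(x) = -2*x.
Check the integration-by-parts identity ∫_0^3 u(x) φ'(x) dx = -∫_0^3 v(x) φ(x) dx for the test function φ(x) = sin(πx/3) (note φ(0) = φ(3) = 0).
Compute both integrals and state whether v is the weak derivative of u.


LHS = 18/π, RHS = 18/π. Yes, v = u' weakly.

u(x) = -x**2 - 1, classical derivative u'(x) = -2*x.
φ(x) = sin(πx/3), so φ'(x) = π*cos(π*x/3)/3.
Note φ(0) = φ(3) = 0, so the boundary term u·φ vanishes.
LHS = ∫_0^3 u(x) φ'(x) dx = ∫_0^3 (-π*x^2*cos(π*x/3)/3 - π*cos(π*x/3)/3) dx. Term by term:
  ∫_0^3 -π*cos(π*x/3)/3 dx = 0;  ∫_0^3 -π*x^2*cos(π*x/3)/3 dx = 18/π.
Sum: 0 + 18/π = 18/π.
So LHS = 18/π.
∫_0^3 v(x) φ(x) dx = ∫_0^3 (-2*x*sin(π*x/3)) dx. Term by term:
  ∫_0^3 -2*x*sin(π*x/3) dx = -18/π.
So RHS = -∫_0^3 v(x) φ(x) dx = 18/π.
LHS = RHS, so the identity holds for this test φ.
Moreover u is smooth here and v(x) = u'(x) = -2*x pointwise, so the identity holds for every test function. Hence v is the weak derivative of u.
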